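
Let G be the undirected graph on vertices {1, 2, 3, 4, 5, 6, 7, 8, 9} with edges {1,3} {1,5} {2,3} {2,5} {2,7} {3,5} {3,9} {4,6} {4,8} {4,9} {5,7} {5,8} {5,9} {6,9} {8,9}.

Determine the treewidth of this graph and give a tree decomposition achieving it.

Every bag has size at most 3, so the width is 3 − 1 = 2 and tw(G) ≤ 2. On the other hand G contains the 3-clique {4, 8, 9}. A clique must lie in a single bag of any decomposition, so no decomposition can have width below 2. Hence tw(G) = 2 exactly.

Treewidth 2.
One optimal decomposition is:
Bags: B1 = {4, 8, 9}  B2 = {5, 8, 9}  B3 = {3, 5, 9}  B4 = {2, 3, 5}  B5 = {2, 5, 7}  B6 = {4, 6, 9}  B7 = {1, 3, 5}
Tree: B1–B2, B2–B3, B3–B4, B4–B5, B1–B6, B3–B7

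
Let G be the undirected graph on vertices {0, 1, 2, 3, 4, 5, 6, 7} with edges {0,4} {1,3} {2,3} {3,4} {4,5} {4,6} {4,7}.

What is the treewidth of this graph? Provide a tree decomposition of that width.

The largest bag has 2 vertices, giving width 1; this decomposition certifies tw(G) ≤ 1. Since G has at least one edge (e.g. 4–7), it is not an edgeless graph, so tw(G) ≥ 1. Combining the bounds, tw(G) = 1.

Treewidth 1.
One optimal decomposition is:
Bags: B1 = {4, 7}  B2 = {0, 4}  B3 = {4, 5}  B4 = {3, 4}  B5 = {1, 3}  B6 = {2, 3}  B7 = {4, 6}
Tree: B1–B2, B1–B3, B3–B4, B4–B5, B4–B6, B4–B7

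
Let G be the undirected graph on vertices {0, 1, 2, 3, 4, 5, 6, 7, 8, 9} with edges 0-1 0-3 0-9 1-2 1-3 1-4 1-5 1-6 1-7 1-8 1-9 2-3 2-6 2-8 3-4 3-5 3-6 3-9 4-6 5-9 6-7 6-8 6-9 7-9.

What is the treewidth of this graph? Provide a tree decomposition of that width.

Every bag has size at most 4, so the width is 4 − 1 = 3 and tw(G) ≤ 3. For the lower bound, the 4 vertices {1, 2, 6, 8} are pairwise adjacent, and any tree decomposition puts a clique entirely inside one bag — forcing width ≥ 3. The upper and lower bounds meet at 3, so that is the treewidth.

Treewidth 3.
One such decomposition:
Bags: B1 = {1, 3, 4, 6}  B2 = {1, 2, 3, 6}  B3 = {1, 3, 6, 9}  B4 = {1, 6, 7, 9}  B5 = {0, 1, 3, 9}  B6 = {1, 2, 6, 8}  B7 = {1, 3, 5, 9}
Tree: B1–B2, B2–B3, B3–B4, B3–B5, B2–B6, B5–B7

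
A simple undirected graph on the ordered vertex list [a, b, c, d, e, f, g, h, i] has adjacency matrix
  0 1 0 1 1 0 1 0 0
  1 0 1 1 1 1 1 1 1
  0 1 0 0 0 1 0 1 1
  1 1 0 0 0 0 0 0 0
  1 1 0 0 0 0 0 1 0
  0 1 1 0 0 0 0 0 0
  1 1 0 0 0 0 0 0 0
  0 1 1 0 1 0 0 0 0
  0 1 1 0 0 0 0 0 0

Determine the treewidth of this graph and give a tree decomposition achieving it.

Each bag holds 3 vertices, so the decomposition has width 2, which upper-bounds the treewidth. On the other hand G contains the 3-clique {a, b, d}. A clique must lie in a single bag of any decomposition, so no decomposition can have width below 2. Hence tw(G) = 2 exactly.

Treewidth 2.
One optimal decomposition is:
Bags: B1 = {b, e, h}  B2 = {a, b, e}  B3 = {a, b, g}  B4 = {b, c, h}  B5 = {b, c, i}  B6 = {b, c, f}  B7 = {a, b, d}
Tree: B1–B2, B2–B3, B1–B4, B4–B5, B4–B6, B2–B7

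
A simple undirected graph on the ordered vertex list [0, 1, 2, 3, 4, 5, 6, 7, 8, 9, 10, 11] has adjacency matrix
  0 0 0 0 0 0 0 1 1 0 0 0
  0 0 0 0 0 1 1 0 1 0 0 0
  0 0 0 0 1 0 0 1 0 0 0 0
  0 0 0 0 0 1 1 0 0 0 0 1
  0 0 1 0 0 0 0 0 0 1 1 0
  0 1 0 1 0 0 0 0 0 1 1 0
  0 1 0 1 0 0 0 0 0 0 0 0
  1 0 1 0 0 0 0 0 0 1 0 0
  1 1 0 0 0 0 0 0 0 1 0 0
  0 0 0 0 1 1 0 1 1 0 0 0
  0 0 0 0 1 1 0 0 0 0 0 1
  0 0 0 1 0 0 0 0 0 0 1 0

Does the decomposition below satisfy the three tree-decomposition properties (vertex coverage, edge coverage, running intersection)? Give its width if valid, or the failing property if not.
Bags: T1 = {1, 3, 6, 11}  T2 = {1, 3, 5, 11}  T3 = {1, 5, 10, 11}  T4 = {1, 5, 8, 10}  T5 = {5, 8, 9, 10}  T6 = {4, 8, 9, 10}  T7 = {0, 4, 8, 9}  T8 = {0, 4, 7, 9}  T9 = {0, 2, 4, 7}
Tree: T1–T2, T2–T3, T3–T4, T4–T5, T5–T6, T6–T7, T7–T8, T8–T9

Vertex coverage: the bags together contain {0, 1, 2, 3, 4, 5, 6, 7, 8, 9, 10, 11}, the full vertex set. Edge coverage: each edge of G has both endpoints in at least one bag. Running intersection: for every vertex, the bags containing it form a connected subtree. All three properties hold, so this is a valid tree decomposition of width max|bag| − 1 = 3, and hence tw(G) ≤ 3.

Yes; width 3.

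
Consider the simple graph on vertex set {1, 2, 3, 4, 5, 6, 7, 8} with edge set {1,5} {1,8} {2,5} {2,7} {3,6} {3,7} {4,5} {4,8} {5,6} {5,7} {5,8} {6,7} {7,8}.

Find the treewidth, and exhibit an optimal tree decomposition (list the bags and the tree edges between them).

Every bag has size at most 3, so the width is 3 − 1 = 2 and tw(G) ≤ 2. For the lower bound, the 3 vertices {3, 6, 7} are pairwise adjacent, and any tree decomposition puts a clique entirely inside one bag — forcing width ≥ 2. The upper and lower bounds meet at 2, so that is the treewidth.

Treewidth 2.
One such decomposition:
Bags: B1 = {5, 7, 8}  B2 = {5, 6, 7}  B3 = {3, 6, 7}  B4 = {1, 5, 8}  B5 = {2, 5, 7}  B6 = {4, 5, 8}
Tree: B1–B2, B2–B3, B1–B4, B1–B5, B1–B6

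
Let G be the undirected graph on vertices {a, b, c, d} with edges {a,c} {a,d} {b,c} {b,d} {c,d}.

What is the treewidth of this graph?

A width-2 tree decomposition is:
Bags: B1 = {b, c, d}  B2 = {a, c, d}
Tree: B1–B2
Every bag has size at most 3, so the width is 3 − 1 = 2 and tw(G) ≤ 2. For the lower bound, the 3 vertices {a, c, d} are pairwise adjacent, and any tree decomposition puts a clique entirely inside one bag — forcing width ≥ 2. Therefore the treewidth is 2.

2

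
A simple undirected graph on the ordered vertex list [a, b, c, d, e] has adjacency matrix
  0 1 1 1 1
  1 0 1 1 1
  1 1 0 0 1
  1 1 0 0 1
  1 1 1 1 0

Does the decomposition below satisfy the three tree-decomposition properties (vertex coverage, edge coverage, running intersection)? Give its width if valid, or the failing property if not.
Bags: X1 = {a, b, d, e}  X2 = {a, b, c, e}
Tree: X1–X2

Yes; width 3.

Every vertex of G appears in some bag (union = {a, b, c, d, e}); every edge is covered by a bag; and for each vertex v the set of bags containing v is connected in the bag tree. The decomposition is therefore valid. The largest bag has 4 vertices, so the width is 3.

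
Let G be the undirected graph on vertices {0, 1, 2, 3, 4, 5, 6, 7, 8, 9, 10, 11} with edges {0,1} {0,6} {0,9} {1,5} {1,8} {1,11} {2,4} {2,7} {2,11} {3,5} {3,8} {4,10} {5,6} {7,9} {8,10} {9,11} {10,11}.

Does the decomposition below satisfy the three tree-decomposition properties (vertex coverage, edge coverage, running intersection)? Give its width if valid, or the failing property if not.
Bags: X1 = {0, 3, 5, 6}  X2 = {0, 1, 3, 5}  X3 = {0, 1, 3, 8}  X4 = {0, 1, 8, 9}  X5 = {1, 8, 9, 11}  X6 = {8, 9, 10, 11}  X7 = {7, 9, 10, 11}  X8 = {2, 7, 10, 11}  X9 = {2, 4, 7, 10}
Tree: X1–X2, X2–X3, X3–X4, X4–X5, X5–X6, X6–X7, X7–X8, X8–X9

Checking the three conditions: (i) the bags cover all of {0, 1, 2, 3, 4, 5, 6, 7, 8, 9, 10, 11}; (ii) for each edge, some bag contains both endpoints; (iii) the bags containing any fixed vertex form a subtree. All hold, so the decomposition is valid with width 4 − 1 = 3.

Yes; width 3.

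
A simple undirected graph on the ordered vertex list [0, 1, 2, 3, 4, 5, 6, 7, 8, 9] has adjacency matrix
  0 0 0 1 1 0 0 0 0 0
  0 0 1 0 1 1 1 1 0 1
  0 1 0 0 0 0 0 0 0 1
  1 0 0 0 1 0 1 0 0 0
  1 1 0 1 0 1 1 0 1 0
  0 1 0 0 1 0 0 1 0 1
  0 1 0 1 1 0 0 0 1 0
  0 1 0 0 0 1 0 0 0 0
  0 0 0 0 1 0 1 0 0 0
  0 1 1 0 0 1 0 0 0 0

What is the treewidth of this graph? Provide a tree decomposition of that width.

Each bag holds 3 vertices, so the decomposition has width 2, which upper-bounds the treewidth. Conversely, {0, 3, 4} is a clique of size 3, and the vertices of any clique must share a bag in every tree decomposition; so some bag has ≥ 3 vertices and tw(G) ≥ 2. Hence tw(G) = 2 exactly.

Treewidth 2.
One such decomposition:
Bags: B1 = {4, 6, 8}  B2 = {1, 4, 6}  B3 = {1, 4, 5}  B4 = {3, 4, 6}  B5 = {1, 5, 7}  B6 = {0, 3, 4}  B7 = {1, 5, 9}  B8 = {1, 2, 9}
Tree: B1–B2, B2–B3, B2–B4, B3–B5, B4–B6, B3–B7, B7–B8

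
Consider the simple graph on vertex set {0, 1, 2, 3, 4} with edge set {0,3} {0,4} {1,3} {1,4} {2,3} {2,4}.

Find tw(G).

A width-2 tree decomposition is:
Bags: B1 = {1, 3, 4}  B2 = {2, 3, 4}  B3 = {0, 3, 4}
Tree: B1–B2, B2–B3
Each bag holds 3 vertices, so the decomposition has width 2, which upper-bounds the treewidth. For the lower bound, G contains the cycle 3–1–4–2–3, so G is not a forest; only forests have treewidth ≤ 1, hence tw(G) ≥ 2. Hence tw(G) = 2 exactly.

2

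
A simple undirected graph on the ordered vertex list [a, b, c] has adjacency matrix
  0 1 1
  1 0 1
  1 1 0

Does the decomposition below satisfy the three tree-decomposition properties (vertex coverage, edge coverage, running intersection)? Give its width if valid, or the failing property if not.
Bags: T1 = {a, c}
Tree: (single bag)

No — vertex b appears in no bag.

A tree decomposition must satisfy three properties: every vertex lies in some bag; for every edge, both endpoints lie together in some bag; and for every vertex, the bags containing it form a connected subtree. Here vertex b appears in no bag, so the decomposition is invalid.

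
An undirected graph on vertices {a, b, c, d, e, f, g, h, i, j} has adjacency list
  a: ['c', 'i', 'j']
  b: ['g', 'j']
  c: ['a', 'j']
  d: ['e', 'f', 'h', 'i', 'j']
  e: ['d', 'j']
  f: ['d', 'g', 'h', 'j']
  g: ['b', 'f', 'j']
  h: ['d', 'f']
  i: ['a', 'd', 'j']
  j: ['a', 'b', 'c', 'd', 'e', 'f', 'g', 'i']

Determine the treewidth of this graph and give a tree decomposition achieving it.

Every bag has size at most 3, so the width is 3 − 1 = 2 and tw(G) ≤ 2. Conversely, {d, e, j} is a clique of size 3, and the vertices of any clique must share a bag in every tree decomposition; so some bag has ≥ 3 vertices and tw(G) ≥ 2. Therefore the treewidth is 2.

Treewidth 2.
One optimal decomposition is:
Bags: B1 = {d, i, j}  B2 = {d, e, j}  B3 = {d, f, j}  B4 = {d, f, h}  B5 = {f, g, j}  B6 = {a, i, j}  B7 = {b, g, j}  B8 = {a, c, j}
Tree: B1–B2, B2–B3, B3–B4, B3–B5, B1–B6, B5–B7, B6–B8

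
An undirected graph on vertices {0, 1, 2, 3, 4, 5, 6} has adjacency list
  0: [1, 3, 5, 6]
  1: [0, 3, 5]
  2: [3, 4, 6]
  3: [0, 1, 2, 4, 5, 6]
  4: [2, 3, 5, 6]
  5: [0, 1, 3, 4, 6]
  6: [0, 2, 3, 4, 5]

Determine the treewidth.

3

A width-3 tree decomposition is:
Bags: B1 = {0, 3, 5, 6}  B2 = {3, 4, 5, 6}  B3 = {0, 1, 3, 5}  B4 = {2, 3, 4, 6}
Tree: B1–B2, B1–B3, B2–B4
Each bag holds 4 vertices, so the decomposition has width 3, which upper-bounds the treewidth. Conversely, {2, 3, 4, 6} is a clique of size 4, and the vertices of any clique must share a bag in every tree decomposition; so some bag has ≥ 4 vertices and tw(G) ≥ 3. Combining the bounds, tw(G) = 3.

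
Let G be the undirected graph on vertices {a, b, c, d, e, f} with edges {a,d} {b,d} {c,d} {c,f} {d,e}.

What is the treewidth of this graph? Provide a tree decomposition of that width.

The largest bag has 2 vertices, giving width 1; this decomposition certifies tw(G) ≤ 1. G has an edge, so its treewidth is at least 1. Hence tw(G) = 1 exactly.

Treewidth 1.
One such decomposition:
Bags: B1 = {c, d}  B2 = {c, f}  B3 = {b, d}  B4 = {d, e}  B5 = {a, d}
Tree: B1–B2, B1–B3, B1–B4, B1–B5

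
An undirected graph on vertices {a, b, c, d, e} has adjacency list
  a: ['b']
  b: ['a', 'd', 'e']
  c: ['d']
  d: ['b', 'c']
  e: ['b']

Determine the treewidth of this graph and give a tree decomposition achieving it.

Treewidth 1.
One such decomposition:
Bags: B1 = {b, d}  B2 = {b, e}  B3 = {a, b}  B4 = {c, d}
Tree: B1–B2, B2–B3, B1–B4

Each bag holds 2 vertices, so the decomposition has width 1, which upper-bounds the treewidth. Any graph with an edge has treewidth ≥ 1, and G has the edge d–b. Therefore the treewidth is 1.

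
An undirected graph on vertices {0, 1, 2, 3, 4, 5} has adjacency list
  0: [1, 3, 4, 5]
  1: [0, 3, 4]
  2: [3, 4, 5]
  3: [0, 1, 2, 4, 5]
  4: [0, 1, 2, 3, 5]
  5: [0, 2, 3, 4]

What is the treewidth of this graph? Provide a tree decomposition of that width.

Each bag holds 4 vertices, so the decomposition has width 3, which upper-bounds the treewidth. On the other hand G contains the 4-clique {0, 1, 3, 4}. A clique must lie in a single bag of any decomposition, so no decomposition can have width below 3. Therefore the treewidth is 3.

Treewidth 3.
One optimal decomposition is:
Bags: B1 = {2, 3, 4, 5}  B2 = {0, 3, 4, 5}  B3 = {0, 1, 3, 4}
Tree: B1–B2, B2–B3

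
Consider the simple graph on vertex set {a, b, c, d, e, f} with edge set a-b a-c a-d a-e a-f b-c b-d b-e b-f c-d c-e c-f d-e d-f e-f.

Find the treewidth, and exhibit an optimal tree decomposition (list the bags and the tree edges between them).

With just one bag of size 6, the width is 6 − 1 = 5, so tw(G) ≤ 5. On the other hand G contains the 6-clique {a, b, c, d, e, f}. A clique must lie in a single bag of any decomposition, so no decomposition can have width below 5. Therefore the treewidth is 5.

Treewidth 5.
One optimal decomposition is:
Bags: B1 = {a, b, c, d, e, f}
Tree: (single bag)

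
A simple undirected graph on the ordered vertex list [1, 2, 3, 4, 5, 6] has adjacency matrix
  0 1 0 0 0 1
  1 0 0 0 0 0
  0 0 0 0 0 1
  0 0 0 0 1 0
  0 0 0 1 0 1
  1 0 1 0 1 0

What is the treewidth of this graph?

1

A width-1 tree decomposition is:
Bags: B1 = {5, 6}  B2 = {1, 6}  B3 = {1, 2}  B4 = {3, 6}  B5 = {4, 5}
Tree: B1–B2, B2–B3, B1–B4, B1–B5
Every bag has size at most 2, so the width is 2 − 1 = 1 and tw(G) ≤ 1. Since G has at least one edge (e.g. 6–5), it is not an edgeless graph, so tw(G) ≥ 1. The upper and lower bounds meet at 1, so that is the treewidth.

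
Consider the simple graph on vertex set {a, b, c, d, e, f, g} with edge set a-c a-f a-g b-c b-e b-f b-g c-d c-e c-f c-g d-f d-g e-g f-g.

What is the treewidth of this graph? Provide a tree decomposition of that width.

Treewidth 3.
One such decomposition:
Bags: B1 = {b, c, f, g}  B2 = {a, c, f, g}  B3 = {b, c, e, g}  B4 = {c, d, f, g}
Tree: B1–B2, B1–B3, B1–B4

Every bag has size at most 4, so the width is 4 − 1 = 3 and tw(G) ≤ 3. On the other hand G contains the 4-clique {b, c, e, g}. A clique must lie in a single bag of any decomposition, so no decomposition can have width below 3. The upper and lower bounds meet at 3, so that is the treewidth.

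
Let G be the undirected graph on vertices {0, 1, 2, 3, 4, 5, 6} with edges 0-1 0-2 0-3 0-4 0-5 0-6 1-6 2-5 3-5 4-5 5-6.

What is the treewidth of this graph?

2

A width-2 tree decomposition is:
Bags: B1 = {0, 3, 5}  B2 = {0, 5, 6}  B3 = {0, 2, 5}  B4 = {0, 1, 6}  B5 = {0, 4, 5}
Tree: B1–B2, B2–B3, B2–B4, B3–B5
Each bag holds 3 vertices, so the decomposition has width 2, which upper-bounds the treewidth. On the other hand G contains the 3-clique {0, 1, 6}. A clique must lie in a single bag of any decomposition, so no decomposition can have width below 2. Hence tw(G) = 2 exactly.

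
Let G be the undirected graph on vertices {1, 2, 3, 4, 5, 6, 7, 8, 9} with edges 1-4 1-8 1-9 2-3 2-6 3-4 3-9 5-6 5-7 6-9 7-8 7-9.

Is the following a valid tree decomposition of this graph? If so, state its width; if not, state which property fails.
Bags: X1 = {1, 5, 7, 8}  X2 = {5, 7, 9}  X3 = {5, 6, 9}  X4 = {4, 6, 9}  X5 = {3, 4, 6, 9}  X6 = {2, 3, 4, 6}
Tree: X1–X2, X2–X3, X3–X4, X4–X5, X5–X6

A tree decomposition must satisfy three properties: every vertex lies in some bag; for every edge, both endpoints lie together in some bag; and for every vertex, the bags containing it form a connected subtree. Here edge (1,9) lies in no bag, so the decomposition is invalid.

No — edge (1,9) lies in no bag.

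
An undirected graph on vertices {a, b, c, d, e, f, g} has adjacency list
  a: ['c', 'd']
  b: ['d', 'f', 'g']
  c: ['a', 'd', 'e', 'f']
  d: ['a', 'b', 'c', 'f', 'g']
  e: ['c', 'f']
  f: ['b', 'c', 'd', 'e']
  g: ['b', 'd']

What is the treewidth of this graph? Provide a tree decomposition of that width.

The largest bag has 3 vertices, giving width 2; this decomposition certifies tw(G) ≤ 2. For the lower bound, the 3 vertices {b, d, g} are pairwise adjacent, and any tree decomposition puts a clique entirely inside one bag — forcing width ≥ 2. Combining the bounds, tw(G) = 2.

Treewidth 2.
Bags: B1 = {c, d, f}  B2 = {c, e, f}  B3 = {b, d, f}  B4 = {b, d, g}  B5 = {a, c, d}
Tree: B1–B2, B1–B3, B3–B4, B1–B5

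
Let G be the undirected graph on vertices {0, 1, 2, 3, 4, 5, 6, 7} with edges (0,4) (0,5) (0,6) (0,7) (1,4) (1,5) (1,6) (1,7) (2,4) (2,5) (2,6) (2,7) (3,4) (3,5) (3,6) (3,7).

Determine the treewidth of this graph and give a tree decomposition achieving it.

The largest bag has 5 vertices, giving width 4; this decomposition certifies tw(G) ≤ 4. For the lower bound: the 5 vertex sets {1,5}, {2,4}, {0,7}, {3}, {6} are disjoint, each induces a connected subgraph, and every pair is joined by at least one edge of G. Contracting each set to a single vertex therefore yields K_{5} as a minor, and since treewidth is minor-monotone, tw(G) ≥ tw(K_{5}) = 4. Combining the bounds, tw(G) = 4.

Treewidth 4.
One optimal decomposition is:
Bags: B1 = {0, 1, 2, 3, 5}  B2 = {0, 1, 2, 3, 4}  B3 = {0, 1, 2, 3, 7}  B4 = {0, 1, 2, 3, 6}
Tree: B1–B2, B2–B3, B3–B4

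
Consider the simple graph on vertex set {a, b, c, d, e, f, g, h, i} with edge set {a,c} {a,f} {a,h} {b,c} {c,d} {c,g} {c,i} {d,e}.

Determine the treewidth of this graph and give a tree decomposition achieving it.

Each bag holds 2 vertices, so the decomposition has width 1, which upper-bounds the treewidth. Any graph with an edge has treewidth ≥ 1, and G has the edge c–g. Hence tw(G) = 1 exactly.

Treewidth 1.
One such decomposition:
Bags: B1 = {c, g}  B2 = {c, d}  B3 = {b, c}  B4 = {a, c}  B5 = {c, i}  B6 = {a, h}  B7 = {a, f}  B8 = {d, e}
Tree: B1–B2, B1–B3, B2–B4, B3–B5, B4–B6, B4–B7, B2–B8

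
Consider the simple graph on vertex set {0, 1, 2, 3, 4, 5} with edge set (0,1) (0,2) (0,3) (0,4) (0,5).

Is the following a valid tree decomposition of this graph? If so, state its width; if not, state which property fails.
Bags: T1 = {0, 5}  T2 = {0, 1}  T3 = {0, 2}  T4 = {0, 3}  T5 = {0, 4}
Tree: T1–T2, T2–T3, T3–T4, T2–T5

Yes; width 1.

Vertex coverage: the bags together contain {0, 1, 2, 3, 4, 5}, the full vertex set. Edge coverage: each edge of G has both endpoints in at least one bag. Running intersection: for every vertex, the bags containing it form a connected subtree. All three properties hold, so this is a valid tree decomposition of width max|bag| − 1 = 1, and hence tw(G) ≤ 1.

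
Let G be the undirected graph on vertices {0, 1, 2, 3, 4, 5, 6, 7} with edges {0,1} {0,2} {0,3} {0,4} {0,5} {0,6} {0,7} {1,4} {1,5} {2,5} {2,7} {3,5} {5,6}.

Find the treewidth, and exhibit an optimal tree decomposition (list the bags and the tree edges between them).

Every bag has size at most 3, so the width is 3 − 1 = 2 and tw(G) ≤ 2. On the other hand G contains the 3-clique {0, 1, 4}. A clique must lie in a single bag of any decomposition, so no decomposition can have width below 2. The upper and lower bounds meet at 2, so that is the treewidth.

Treewidth 2.
One optimal decomposition is:
Bags: B1 = {0, 5, 6}  B2 = {0, 3, 5}  B3 = {0, 1, 5}  B4 = {0, 2, 5}  B5 = {0, 1, 4}  B6 = {0, 2, 7}
Tree: B1–B2, B1–B3, B3–B4, B3–B5, B4–B6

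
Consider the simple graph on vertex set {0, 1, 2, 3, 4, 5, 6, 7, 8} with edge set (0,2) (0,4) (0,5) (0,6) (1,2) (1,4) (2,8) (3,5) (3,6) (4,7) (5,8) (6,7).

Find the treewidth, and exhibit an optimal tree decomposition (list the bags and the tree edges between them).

Treewidth 3.
One such decomposition:
Bags: B1 = {3, 5, 6, 7}  B2 = {0, 5, 6, 7}  B3 = {0, 4, 5, 7}  B4 = {0, 4, 5, 8}  B5 = {0, 2, 4, 8}  B6 = {1, 2, 4, 8}
Tree: B1–B2, B2–B3, B3–B4, B4–B5, B5–B6

The largest bag has 4 vertices, giving width 3; this decomposition certifies tw(G) ≤ 3. For the lower bound: the 4 vertex sets {3,6,7}, {5}, {0}, {1,2,4,8} are disjoint, each induces a connected subgraph, and every pair is joined by at least one edge of G. Contracting each set to a single vertex therefore yields K_{4} as a minor, and since treewidth is minor-monotone, tw(G) ≥ tw(K_{4}) = 3. Combining the bounds, tw(G) = 3.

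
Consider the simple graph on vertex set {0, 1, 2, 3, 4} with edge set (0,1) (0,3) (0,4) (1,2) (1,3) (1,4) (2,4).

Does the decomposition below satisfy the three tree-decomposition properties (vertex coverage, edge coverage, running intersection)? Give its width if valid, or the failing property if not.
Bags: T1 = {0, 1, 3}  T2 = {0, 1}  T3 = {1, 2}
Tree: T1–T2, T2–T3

A tree decomposition must satisfy three properties: every vertex lies in some bag; for every edge, both endpoints lie together in some bag; and for every vertex, the bags containing it form a connected subtree. Here vertex 4 appears in no bag, so the decomposition is invalid.

No — vertex 4 appears in no bag.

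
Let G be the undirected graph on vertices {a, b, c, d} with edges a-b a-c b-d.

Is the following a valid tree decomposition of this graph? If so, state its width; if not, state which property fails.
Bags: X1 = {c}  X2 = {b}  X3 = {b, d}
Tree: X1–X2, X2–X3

A tree decomposition must satisfy three properties: every vertex lies in some bag; for every edge, both endpoints lie together in some bag; and for every vertex, the bags containing it form a connected subtree. Here vertex a appears in no bag, so the decomposition is invalid.

No — vertex a appears in no bag.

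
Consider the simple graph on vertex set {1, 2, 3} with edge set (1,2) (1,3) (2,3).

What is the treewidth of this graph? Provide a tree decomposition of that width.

Treewidth 2.
One such decomposition:
Bags: B1 = {1, 2, 3}
Tree: (single bag)

A single bag containing all 3 vertices is trivially a valid decomposition of width 2. On the other hand G contains the 3-clique {1, 2, 3}. A clique must lie in a single bag of any decomposition, so no decomposition can have width below 2. The upper and lower bounds meet at 2, so that is the treewidth.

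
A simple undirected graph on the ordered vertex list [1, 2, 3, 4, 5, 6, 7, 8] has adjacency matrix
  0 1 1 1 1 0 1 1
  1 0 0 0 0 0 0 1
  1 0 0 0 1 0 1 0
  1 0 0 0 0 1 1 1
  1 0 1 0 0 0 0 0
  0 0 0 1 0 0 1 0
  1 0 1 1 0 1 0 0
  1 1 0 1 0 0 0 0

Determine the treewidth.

A width-2 tree decomposition is:
Bags: B1 = {1, 2, 8}  B2 = {1, 4, 8}  B3 = {1, 4, 7}  B4 = {1, 3, 7}  B5 = {4, 6, 7}  B6 = {1, 3, 5}
Tree: B1–B2, B2–B3, B3–B4, B3–B5, B4–B6
Each bag holds 3 vertices, so the decomposition has width 2, which upper-bounds the treewidth. On the other hand G contains the 3-clique {1, 2, 8}. A clique must lie in a single bag of any decomposition, so no decomposition can have width below 2. Hence tw(G) = 2 exactly.

2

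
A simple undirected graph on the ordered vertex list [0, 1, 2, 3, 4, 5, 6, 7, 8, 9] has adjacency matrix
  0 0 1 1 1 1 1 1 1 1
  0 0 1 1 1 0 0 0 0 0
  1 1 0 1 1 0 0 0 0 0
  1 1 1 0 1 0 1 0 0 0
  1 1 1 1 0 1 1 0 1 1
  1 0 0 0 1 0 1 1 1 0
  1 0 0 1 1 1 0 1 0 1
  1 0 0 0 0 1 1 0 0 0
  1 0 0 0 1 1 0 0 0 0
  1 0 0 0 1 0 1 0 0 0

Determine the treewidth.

A width-3 tree decomposition is:
Bags: B1 = {0, 3, 4, 6}  B2 = {0, 4, 6, 9}  B3 = {0, 2, 3, 4}  B4 = {0, 4, 5, 6}  B5 = {1, 2, 3, 4}  B6 = {0, 5, 6, 7}  B7 = {0, 4, 5, 8}
Tree: B1–B2, B1–B3, B1–B4, B3–B5, B4–B6, B4–B7
Each bag holds 4 vertices, so the decomposition has width 3, which upper-bounds the treewidth. Conversely, {0, 4, 5, 8} is a clique of size 4, and the vertices of any clique must share a bag in every tree decomposition; so some bag has ≥ 4 vertices and tw(G) ≥ 3. Therefore the treewidth is 3.

3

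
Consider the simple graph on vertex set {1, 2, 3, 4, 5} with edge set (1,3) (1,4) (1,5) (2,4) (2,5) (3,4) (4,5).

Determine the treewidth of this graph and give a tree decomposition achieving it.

Treewidth 2.
Bags: B1 = {2, 4, 5}  B2 = {1, 4, 5}  B3 = {1, 3, 4}
Tree: B1–B2, B2–B3

Every bag has size at most 3, so the width is 3 − 1 = 2 and tw(G) ≤ 2. Conversely, {1, 3, 4} is a clique of size 3, and the vertices of any clique must share a bag in every tree decomposition; so some bag has ≥ 3 vertices and tw(G) ≥ 2. The upper and lower bounds meet at 2, so that is the treewidth.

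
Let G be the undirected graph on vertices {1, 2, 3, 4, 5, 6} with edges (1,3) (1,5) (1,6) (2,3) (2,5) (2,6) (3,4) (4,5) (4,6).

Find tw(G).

A width-3 tree decomposition is:
Bags: B1 = {2, 3, 5, 6}  B2 = {1, 3, 5, 6}  B3 = {3, 4, 5, 6}
Tree: B1–B2, B2–B3
Every bag has size at most 4, so the width is 4 − 1 = 3 and tw(G) ≤ 3. For the lower bound: the 4 vertex sets {2,6}, {1,5}, {3}, {4} are disjoint, each induces a connected subgraph, and every pair is joined by at least one edge of G. Contracting each set to a single vertex therefore yields K_{4} as a minor, and since treewidth is minor-monotone, tw(G) ≥ tw(K_{4}) = 3. Combining the bounds, tw(G) = 3.

3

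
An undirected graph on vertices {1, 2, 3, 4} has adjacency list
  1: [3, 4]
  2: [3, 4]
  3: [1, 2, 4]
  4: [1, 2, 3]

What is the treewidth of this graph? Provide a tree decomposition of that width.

Every bag has size at most 3, so the width is 3 − 1 = 2 and tw(G) ≤ 2. On the other hand G contains the 3-clique {1, 3, 4}. A clique must lie in a single bag of any decomposition, so no decomposition can have width below 2. Hence tw(G) = 2 exactly.

Treewidth 2.
One such decomposition:
Bags: B1 = {1, 3, 4}  B2 = {2, 3, 4}
Tree: B1–B2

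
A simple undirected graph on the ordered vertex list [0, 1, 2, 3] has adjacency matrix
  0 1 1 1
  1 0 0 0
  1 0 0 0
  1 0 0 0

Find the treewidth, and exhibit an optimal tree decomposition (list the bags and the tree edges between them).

Each bag holds 2 vertices, so the decomposition has width 1, which upper-bounds the treewidth. Since G has at least one edge (e.g. 0–3), it is not an edgeless graph, so tw(G) ≥ 1. Therefore the treewidth is 1.

Treewidth 1.
One optimal decomposition is:
Bags: B1 = {0, 3}  B2 = {0, 2}  B3 = {0, 1}
Tree: B1–B2, B1–B3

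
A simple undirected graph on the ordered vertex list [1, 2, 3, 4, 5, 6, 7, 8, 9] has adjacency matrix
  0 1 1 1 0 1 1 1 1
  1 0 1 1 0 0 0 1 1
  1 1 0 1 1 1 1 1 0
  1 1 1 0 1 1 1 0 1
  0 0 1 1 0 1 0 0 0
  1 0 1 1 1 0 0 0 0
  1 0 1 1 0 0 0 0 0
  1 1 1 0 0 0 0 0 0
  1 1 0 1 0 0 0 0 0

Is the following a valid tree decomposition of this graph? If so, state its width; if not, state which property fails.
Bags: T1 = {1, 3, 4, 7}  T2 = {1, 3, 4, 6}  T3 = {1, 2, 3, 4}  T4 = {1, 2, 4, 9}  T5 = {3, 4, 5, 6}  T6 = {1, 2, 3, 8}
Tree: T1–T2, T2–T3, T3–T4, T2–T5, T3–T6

Vertex coverage: the bags together contain {1, 2, 3, 4, 5, 6, 7, 8, 9}, the full vertex set. Edge coverage: each edge of G has both endpoints in at least one bag. Running intersection: for every vertex, the bags containing it form a connected subtree. All three properties hold, so this is a valid tree decomposition of width max|bag| − 1 = 3, and hence tw(G) ≤ 3.

Yes; width 3.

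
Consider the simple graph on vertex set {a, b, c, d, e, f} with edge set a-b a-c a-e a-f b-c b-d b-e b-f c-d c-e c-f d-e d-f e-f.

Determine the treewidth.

4

A width-4 tree decomposition is:
Bags: B1 = {b, c, d, e, f}  B2 = {a, b, c, e, f}
Tree: B1–B2
Every bag has size at most 5, so the width is 5 − 1 = 4 and tw(G) ≤ 4. For the lower bound, the 5 vertices {b, c, d, e, f} are pairwise adjacent, and any tree decomposition puts a clique entirely inside one bag — forcing width ≥ 4. Therefore the treewidth is 4.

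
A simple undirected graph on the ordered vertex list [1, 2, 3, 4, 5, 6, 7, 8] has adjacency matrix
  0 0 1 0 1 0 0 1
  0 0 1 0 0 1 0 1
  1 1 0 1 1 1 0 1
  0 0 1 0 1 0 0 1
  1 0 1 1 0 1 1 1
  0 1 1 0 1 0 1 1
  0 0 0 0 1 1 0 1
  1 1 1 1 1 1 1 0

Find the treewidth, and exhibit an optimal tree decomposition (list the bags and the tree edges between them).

Treewidth 3.
One optimal decomposition is:
Bags: B1 = {3, 5, 6, 8}  B2 = {2, 3, 6, 8}  B3 = {1, 3, 5, 8}  B4 = {5, 6, 7, 8}  B5 = {3, 4, 5, 8}
Tree: B1–B2, B1–B3, B1–B4, B1–B5

Every bag has size at most 4, so the width is 4 − 1 = 3 and tw(G) ≤ 3. On the other hand G contains the 4-clique {2, 3, 6, 8}. A clique must lie in a single bag of any decomposition, so no decomposition can have width below 3. Combining the bounds, tw(G) = 3.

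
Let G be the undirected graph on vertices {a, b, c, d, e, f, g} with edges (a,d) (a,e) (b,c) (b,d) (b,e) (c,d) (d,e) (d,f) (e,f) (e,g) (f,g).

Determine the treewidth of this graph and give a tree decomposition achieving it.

Treewidth 2.
Bags: B1 = {d, e, f}  B2 = {b, d, e}  B3 = {e, f, g}  B4 = {b, c, d}  B5 = {a, d, e}
Tree: B1–B2, B1–B3, B2–B4, B2–B5

Each bag holds 3 vertices, so the decomposition has width 2, which upper-bounds the treewidth. For the lower bound, the 3 vertices {d, e, f} are pairwise adjacent, and any tree decomposition puts a clique entirely inside one bag — forcing width ≥ 2. Hence tw(G) = 2 exactly.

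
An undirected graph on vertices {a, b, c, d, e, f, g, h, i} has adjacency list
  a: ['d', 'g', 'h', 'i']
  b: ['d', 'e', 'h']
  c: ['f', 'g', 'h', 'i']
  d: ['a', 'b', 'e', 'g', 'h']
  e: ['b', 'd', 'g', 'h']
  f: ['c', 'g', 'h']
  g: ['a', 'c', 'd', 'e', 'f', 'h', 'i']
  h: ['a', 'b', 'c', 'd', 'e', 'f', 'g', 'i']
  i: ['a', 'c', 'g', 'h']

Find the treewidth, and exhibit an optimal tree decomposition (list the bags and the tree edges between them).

Treewidth 3.
One optimal decomposition is:
Bags: B1 = {d, e, g, h}  B2 = {a, d, g, h}  B3 = {b, d, e, h}  B4 = {a, g, h, i}  B5 = {c, g, h, i}  B6 = {c, f, g, h}
Tree: B1–B2, B1–B3, B2–B4, B4–B5, B5–B6

Each bag holds 4 vertices, so the decomposition has width 3, which upper-bounds the treewidth. Conversely, {d, e, g, h} is a clique of size 4, and the vertices of any clique must share a bag in every tree decomposition; so some bag has ≥ 4 vertices and tw(G) ≥ 3. Combining the bounds, tw(G) = 3.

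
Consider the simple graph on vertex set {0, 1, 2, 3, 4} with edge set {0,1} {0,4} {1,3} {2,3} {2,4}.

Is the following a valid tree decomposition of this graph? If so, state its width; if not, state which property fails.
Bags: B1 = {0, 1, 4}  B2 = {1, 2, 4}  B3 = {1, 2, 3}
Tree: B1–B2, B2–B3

Yes; width 2.

Checking the three conditions: (i) the bags cover all of {0, 1, 2, 3, 4}; (ii) for each edge, some bag contains both endpoints; (iii) the bags containing any fixed vertex form a subtree. All hold, so the decomposition is valid with width 3 − 1 = 2.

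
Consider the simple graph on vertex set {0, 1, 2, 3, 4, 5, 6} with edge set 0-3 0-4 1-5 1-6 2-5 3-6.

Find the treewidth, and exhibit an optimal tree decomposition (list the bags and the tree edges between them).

Every bag has size at most 2, so the width is 2 − 1 = 1 and tw(G) ≤ 1. G has an edge, so its treewidth is at least 1. The upper and lower bounds meet at 1, so that is the treewidth.

Treewidth 1.
Bags: B1 = {2, 5}  B2 = {1, 5}  B3 = {1, 6}  B4 = {3, 6}  B5 = {0, 3}  B6 = {0, 4}
Tree: B1–B2, B2–B3, B3–B4, B4–B5, B5–B6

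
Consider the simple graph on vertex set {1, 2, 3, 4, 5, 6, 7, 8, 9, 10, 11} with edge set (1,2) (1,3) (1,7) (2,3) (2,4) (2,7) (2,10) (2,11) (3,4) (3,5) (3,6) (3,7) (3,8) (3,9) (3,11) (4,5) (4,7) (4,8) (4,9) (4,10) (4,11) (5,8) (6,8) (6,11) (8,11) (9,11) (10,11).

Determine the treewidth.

3

A width-3 tree decomposition is:
Bags: B1 = {3, 6, 8, 11}  B2 = {3, 4, 8, 11}  B3 = {2, 3, 4, 11}  B4 = {2, 3, 4, 7}  B5 = {3, 4, 5, 8}  B6 = {3, 4, 9, 11}  B7 = {1, 2, 3, 7}  B8 = {2, 4, 10, 11}
Tree: B1–B2, B2–B3, B3–B4, B2–B5, B3–B6, B4–B7, B3–B8
Each bag holds 4 vertices, so the decomposition has width 3, which upper-bounds the treewidth. On the other hand G contains the 4-clique {2, 4, 10, 11}. A clique must lie in a single bag of any decomposition, so no decomposition can have width below 3. Combining the bounds, tw(G) = 3.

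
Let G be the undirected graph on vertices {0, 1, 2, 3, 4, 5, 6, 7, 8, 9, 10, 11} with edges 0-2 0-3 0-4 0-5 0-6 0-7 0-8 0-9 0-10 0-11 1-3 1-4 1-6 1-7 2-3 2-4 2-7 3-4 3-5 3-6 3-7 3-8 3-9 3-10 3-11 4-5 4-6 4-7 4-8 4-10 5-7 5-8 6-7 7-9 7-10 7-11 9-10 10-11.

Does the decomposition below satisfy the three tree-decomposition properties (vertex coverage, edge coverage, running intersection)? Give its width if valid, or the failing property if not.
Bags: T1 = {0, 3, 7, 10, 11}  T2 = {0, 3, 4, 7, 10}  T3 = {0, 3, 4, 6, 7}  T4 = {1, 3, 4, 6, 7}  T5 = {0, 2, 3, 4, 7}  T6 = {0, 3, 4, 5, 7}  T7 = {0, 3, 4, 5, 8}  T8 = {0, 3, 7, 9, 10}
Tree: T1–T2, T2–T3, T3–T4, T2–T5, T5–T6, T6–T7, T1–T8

Yes; width 4.

Every vertex of G appears in some bag (union = {0, 1, 2, 3, 4, 5, 6, 7, 8, 9, 10, 11}); every edge is covered by a bag; and for each vertex v the set of bags containing v is connected in the bag tree. The decomposition is therefore valid. The largest bag has 5 vertices, so the width is 4.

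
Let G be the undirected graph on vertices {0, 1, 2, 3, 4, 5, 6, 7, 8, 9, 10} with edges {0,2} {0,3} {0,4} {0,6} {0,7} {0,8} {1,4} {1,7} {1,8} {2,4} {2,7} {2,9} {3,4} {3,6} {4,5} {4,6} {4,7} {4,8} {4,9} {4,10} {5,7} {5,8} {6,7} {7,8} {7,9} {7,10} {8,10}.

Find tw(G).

A width-3 tree decomposition is:
Bags: B1 = {4, 5, 7, 8}  B2 = {4, 7, 8, 10}  B3 = {0, 4, 7, 8}  B4 = {0, 4, 6, 7}  B5 = {0, 3, 4, 6}  B6 = {1, 4, 7, 8}  B7 = {0, 2, 4, 7}  B8 = {2, 4, 7, 9}
Tree: B1–B2, B1–B3, B3–B4, B4–B5, B2–B6, B4–B7, B7–B8
Every bag has size at most 4, so the width is 4 − 1 = 3 and tw(G) ≤ 3. Conversely, {0, 3, 4, 6} is a clique of size 4, and the vertices of any clique must share a bag in every tree decomposition; so some bag has ≥ 4 vertices and tw(G) ≥ 3. Hence tw(G) = 3 exactly.

3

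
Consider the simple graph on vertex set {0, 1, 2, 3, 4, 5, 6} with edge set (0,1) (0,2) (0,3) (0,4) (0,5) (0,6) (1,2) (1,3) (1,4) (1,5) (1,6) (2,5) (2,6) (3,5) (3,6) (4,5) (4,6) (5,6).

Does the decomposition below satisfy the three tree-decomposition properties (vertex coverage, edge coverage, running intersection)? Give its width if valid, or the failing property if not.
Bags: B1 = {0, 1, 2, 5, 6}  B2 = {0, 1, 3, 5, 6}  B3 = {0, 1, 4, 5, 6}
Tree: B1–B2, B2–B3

Checking the three conditions: (i) the bags cover all of {0, 1, 2, 3, 4, 5, 6}; (ii) for each edge, some bag contains both endpoints; (iii) the bags containing any fixed vertex form a subtree. All hold, so the decomposition is valid with width 5 − 1 = 4.

Yes; width 4.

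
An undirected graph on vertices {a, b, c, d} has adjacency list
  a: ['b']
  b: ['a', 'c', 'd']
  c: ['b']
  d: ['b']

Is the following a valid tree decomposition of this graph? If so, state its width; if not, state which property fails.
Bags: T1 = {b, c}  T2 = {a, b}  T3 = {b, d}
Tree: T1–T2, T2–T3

Yes; width 1.

Vertex coverage: the bags together contain {a, b, c, d}, the full vertex set. Edge coverage: each edge of G has both endpoints in at least one bag. Running intersection: for every vertex, the bags containing it form a connected subtree. All three properties hold, so this is a valid tree decomposition of width max|bag| − 1 = 1, and hence tw(G) ≤ 1.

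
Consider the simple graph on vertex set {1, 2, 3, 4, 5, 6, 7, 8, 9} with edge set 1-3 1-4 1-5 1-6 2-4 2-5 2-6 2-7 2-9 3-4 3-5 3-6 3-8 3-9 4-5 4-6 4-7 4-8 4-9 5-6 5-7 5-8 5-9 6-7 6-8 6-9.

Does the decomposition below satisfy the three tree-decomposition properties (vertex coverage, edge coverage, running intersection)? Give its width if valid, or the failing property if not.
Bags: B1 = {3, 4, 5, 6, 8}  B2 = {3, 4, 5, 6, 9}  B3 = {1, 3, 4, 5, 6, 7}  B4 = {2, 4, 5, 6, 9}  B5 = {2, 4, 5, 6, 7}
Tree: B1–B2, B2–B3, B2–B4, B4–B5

No — bags containing vertex 7 are not connected in the tree.

A tree decomposition must satisfy three properties: every vertex lies in some bag; for every edge, both endpoints lie together in some bag; and for every vertex, the bags containing it form a connected subtree. Here bags containing vertex 7 are not connected in the tree, so the decomposition is invalid.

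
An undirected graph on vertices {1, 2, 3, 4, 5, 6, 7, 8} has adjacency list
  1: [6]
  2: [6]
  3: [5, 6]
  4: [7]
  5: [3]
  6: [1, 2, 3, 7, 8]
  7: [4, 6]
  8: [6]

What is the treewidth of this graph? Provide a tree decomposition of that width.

The largest bag has 2 vertices, giving width 1; this decomposition certifies tw(G) ≤ 1. Since G has at least one edge (e.g. 6–2), it is not an edgeless graph, so tw(G) ≥ 1. Combining the bounds, tw(G) = 1.

Treewidth 1.
One optimal decomposition is:
Bags: B1 = {2, 6}  B2 = {6, 7}  B3 = {4, 7}  B4 = {6, 8}  B5 = {1, 6}  B6 = {3, 6}  B7 = {3, 5}
Tree: B1–B2, B2–B3, B1–B4, B4–B5, B4–B6, B6–B7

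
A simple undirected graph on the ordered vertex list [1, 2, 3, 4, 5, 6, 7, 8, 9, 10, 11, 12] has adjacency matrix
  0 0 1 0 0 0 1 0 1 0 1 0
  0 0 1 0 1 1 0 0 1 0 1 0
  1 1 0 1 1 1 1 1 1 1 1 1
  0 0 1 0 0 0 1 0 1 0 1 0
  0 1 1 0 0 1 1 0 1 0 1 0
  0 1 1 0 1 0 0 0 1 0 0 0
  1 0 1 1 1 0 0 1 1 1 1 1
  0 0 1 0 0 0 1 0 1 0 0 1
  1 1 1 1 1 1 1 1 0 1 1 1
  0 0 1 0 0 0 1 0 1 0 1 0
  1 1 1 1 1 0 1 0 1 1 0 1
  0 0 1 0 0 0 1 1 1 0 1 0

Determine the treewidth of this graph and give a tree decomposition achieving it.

Each bag holds 5 vertices, so the decomposition has width 4, which upper-bounds the treewidth. On the other hand G contains the 5-clique {2, 3, 5, 9, 11}. A clique must lie in a single bag of any decomposition, so no decomposition can have width below 4. Combining the bounds, tw(G) = 4.

Treewidth 4.
One optimal decomposition is:
Bags: B1 = {3, 4, 7, 9, 11}  B2 = {3, 7, 9, 11, 12}  B3 = {1, 3, 7, 9, 11}  B4 = {3, 5, 7, 9, 11}  B5 = {2, 3, 5, 9, 11}  B6 = {3, 7, 9, 10, 11}  B7 = {3, 7, 8, 9, 12}  B8 = {2, 3, 5, 6, 9}
Tree: B1–B2, B2–B3, B3–B4, B4–B5, B1–B6, B2–B7, B5–B8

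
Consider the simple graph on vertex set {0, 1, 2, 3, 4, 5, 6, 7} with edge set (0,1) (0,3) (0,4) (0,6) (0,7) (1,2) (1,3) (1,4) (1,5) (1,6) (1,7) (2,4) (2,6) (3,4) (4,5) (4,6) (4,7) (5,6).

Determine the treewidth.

A width-3 tree decomposition is:
Bags: B1 = {0, 1, 4, 6}  B2 = {1, 2, 4, 6}  B3 = {0, 1, 3, 4}  B4 = {0, 1, 4, 7}  B5 = {1, 4, 5, 6}
Tree: B1–B2, B1–B3, B1–B4, B1–B5
Every bag has size at most 4, so the width is 4 − 1 = 3 and tw(G) ≤ 3. For the lower bound, the 4 vertices {0, 1, 3, 4} are pairwise adjacent, and any tree decomposition puts a clique entirely inside one bag — forcing width ≥ 3. Hence tw(G) = 3 exactly.

3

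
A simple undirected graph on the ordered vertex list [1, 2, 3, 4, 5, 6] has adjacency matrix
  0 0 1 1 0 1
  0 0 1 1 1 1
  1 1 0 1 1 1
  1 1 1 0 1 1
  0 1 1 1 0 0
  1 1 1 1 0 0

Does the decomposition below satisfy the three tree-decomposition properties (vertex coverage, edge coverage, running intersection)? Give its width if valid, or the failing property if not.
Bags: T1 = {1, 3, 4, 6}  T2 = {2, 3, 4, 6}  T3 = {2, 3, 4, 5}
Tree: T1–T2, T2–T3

Vertex coverage: the bags together contain {1, 2, 3, 4, 5, 6}, the full vertex set. Edge coverage: each edge of G has both endpoints in at least one bag. Running intersection: for every vertex, the bags containing it form a connected subtree. All three properties hold, so this is a valid tree decomposition of width max|bag| − 1 = 3, and hence tw(G) ≤ 3.

Yes; width 3.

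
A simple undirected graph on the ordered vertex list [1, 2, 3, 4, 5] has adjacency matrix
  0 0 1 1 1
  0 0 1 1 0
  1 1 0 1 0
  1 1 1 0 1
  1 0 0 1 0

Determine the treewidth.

2

A width-2 tree decomposition is:
Bags: B1 = {1, 4, 5}  B2 = {1, 3, 4}  B3 = {2, 3, 4}
Tree: B1–B2, B2–B3
Each bag holds 3 vertices, so the decomposition has width 2, which upper-bounds the treewidth. For the lower bound, the 3 vertices {1, 3, 4} are pairwise adjacent, and any tree decomposition puts a clique entirely inside one bag — forcing width ≥ 2. Hence tw(G) = 2 exactly.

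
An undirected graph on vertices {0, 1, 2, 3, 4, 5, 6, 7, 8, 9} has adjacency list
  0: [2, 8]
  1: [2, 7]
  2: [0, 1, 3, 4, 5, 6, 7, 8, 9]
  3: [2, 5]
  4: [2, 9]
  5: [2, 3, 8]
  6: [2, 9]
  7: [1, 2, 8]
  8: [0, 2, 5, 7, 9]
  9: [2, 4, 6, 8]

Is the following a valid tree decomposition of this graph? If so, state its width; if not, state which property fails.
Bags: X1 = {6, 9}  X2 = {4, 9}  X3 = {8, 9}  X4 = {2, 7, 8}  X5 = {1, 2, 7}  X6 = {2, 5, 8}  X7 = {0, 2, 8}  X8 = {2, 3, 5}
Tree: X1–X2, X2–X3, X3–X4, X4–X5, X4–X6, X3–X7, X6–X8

No — edge (2,9) lies in no bag.

A tree decomposition must satisfy three properties: every vertex lies in some bag; for every edge, both endpoints lie together in some bag; and for every vertex, the bags containing it form a connected subtree. Here edge (2,9) lies in no bag, so the decomposition is invalid.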